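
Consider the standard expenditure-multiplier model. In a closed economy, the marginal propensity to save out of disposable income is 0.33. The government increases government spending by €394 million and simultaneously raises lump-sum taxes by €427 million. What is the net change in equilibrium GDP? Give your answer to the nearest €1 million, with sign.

+€327 million

MPC = 1 − MPS = 1 − 0.33 = 0.67.
Expenditure multiplier = 1/(1 − MPC) = 1/(1 − 0.67) = 1/0.33 ≈ 3.03.
ΔG contributes k·ΔG = (+€394 million) / 0.33 ≈ +€1,193.9 million.
ΔT of +€427 million changes first-round spending by −c·ΔT = −€286.09 million, contributing k·(−c·ΔT) = (−€286.09 million) / 0.33 ≈ −€866.9 million.
Net ΔY = k(ΔG − c·ΔT) = (+€107.91 million) / 0.33 = +€327 million.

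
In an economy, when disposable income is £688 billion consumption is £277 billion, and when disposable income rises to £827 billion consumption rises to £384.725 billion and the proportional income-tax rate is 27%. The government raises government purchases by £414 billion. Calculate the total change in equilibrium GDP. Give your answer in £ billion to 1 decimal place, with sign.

MPC = ΔC/ΔYd = (384.725 − 277)/(827 − 688) = 107.725/139 = 0.775.
Spending multiplier = 1/(1 − c(1−t)) = 1/(1 − 0.775×0.73) = 1/0.43425 ≈ 2.303.
ΔY = k × ΔG = (+£414 billion) / 0.43425 ≈ +£953.4 billion.

+£953.4 billion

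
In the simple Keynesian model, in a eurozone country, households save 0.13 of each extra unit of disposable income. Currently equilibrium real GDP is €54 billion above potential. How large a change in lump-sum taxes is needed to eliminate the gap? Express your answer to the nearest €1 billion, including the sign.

MPC = 1 − MPS = 1 − 0.13 = 0.87.
Spending multiplier = 1/(1 − MPC) = 1/(1 − 0.87) = 1/0.13 ≈ 7.692.
Tax multiplier = −c·k = −0.87/0.13 ≈ −6.692. Need ΔY = −€54 billion, so ΔT = ΔY/(−c·k) = −(−€54 billion) × 0.13 / 0.87 ≈ +€8 billion.
The government should raise lump-sum taxes by €8 billion.

+€8 billion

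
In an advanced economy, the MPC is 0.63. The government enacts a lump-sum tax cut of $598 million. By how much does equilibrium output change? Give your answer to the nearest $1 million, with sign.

A lump-sum tax change of −$598 million shifts disposable income by +$598 million; first-round consumption changes by −c × ΔT = −0.63 × (−$598 million) = +$376.74 million.
Expenditure multiplier = 1/(1 − MPC) = 1/(1 − 0.63) = 1/0.37 ≈ 2.703.
The tax multiplier is −c × k ≈ −1.703, so ΔY = k × (−c·ΔT) = (+$376.74 million) / 0.37 ≈ +$1,018 million.

+$1,018 million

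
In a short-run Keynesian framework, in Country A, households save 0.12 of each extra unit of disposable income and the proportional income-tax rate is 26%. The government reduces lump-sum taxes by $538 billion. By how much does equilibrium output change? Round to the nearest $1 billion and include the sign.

+$1,357 billion

MPC = 1 − MPS = 1 − 0.12 = 0.88.
A lump-sum tax change of −$538 billion shifts disposable income by +$538 billion; first-round consumption changes by −c × ΔT = −0.88 × (−$538 billion) = +$473.44 billion.
Expenditure multiplier = 1/(1 − c(1−t)) = 1/(1 − 0.88×0.74) = 1/0.3488 ≈ 2.867.
The tax multiplier is −c × k ≈ −2.523, so ΔY = k × (−c·ΔT) = (+$473.44 billion) / 0.3488 ≈ +$1,357 billion.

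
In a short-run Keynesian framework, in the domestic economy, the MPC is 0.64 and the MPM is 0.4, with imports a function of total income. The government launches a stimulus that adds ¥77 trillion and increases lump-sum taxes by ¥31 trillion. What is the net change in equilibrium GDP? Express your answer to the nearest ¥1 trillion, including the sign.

Expenditure multiplier = 1/(1 − c + m) = 1/(1 − 0.64 + 0.4) = 1/0.76 ≈ 1.316.
ΔG contributes k·ΔG = (+¥77 trillion) / 0.76 ≈ +¥101.3 trillion.
ΔT of +¥31 trillion changes first-round spending by −c·ΔT = −¥19.84 trillion, contributing k·(−c·ΔT) = (−¥19.84 trillion) / 0.76 ≈ −¥26.1 trillion.
Net ΔY = k(ΔG − c·ΔT) = (+¥57.16 trillion) / 0.76 ≈ +¥75 trillion.

+¥75 trillion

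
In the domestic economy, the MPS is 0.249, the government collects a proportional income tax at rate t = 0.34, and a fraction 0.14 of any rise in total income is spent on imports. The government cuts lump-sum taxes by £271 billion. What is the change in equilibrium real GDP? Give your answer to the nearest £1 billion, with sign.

+£316 billion

MPC = 1 − MPS = 1 − 0.249 = 0.751.
A lump-sum tax change of −£271 billion shifts disposable income by +£271 billion; first-round consumption changes by −c × ΔT = −0.751 × (−£271 billion) = +£203.521 billion.
Expenditure multiplier = 1/(1 − c(1−t) + m) = 1/(1 − 0.751×0.66 + 0.14) = 1/0.64434 ≈ 1.552.
The tax multiplier is −c × k ≈ −1.166, so ΔY = k × (−c·ΔT) = (+£203.521 billion) / 0.64434 ≈ +£316 billion.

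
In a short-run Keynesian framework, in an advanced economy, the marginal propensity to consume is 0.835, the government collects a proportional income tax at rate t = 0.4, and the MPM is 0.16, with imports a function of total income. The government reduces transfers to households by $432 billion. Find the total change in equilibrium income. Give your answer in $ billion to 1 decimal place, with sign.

The transfer change shifts disposable income by −$432 billion, so first-round consumption changes by c·ΔTR = 0.835 × (−$432 billion) = −$360.72 billion.
Expenditure multiplier = 1/(1 − c(1−t) + m) = 1/(1 − 0.835×0.6 + 0.16) = 1/0.659 ≈ 1.517.
The transfer multiplier is c × k ≈ 1.267, so ΔY = k × (c·ΔTR) = (−$360.72 billion) / 0.659 ≈ −$547.4 billion.

−$547.4 billion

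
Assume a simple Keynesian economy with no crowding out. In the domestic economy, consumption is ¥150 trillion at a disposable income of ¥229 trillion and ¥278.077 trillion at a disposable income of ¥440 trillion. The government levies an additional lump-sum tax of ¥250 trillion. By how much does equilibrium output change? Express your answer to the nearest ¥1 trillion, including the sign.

MPC = ΔC/ΔYd = (278.077 − 150)/(440 − 229) = 128.077/211 = 0.607.
A lump-sum tax change of +¥250 trillion shifts disposable income by −¥250 trillion; first-round consumption changes by −c × ΔT = −0.607 × (+¥250 trillion) = −¥151.75 trillion.
Expenditure multiplier = 1/(1 − MPC) = 1/(1 − 0.607) = 1/0.393 ≈ 2.545.
The tax multiplier is −c × k ≈ −1.545, so ΔY = k × (−c·ΔT) = (−¥151.75 trillion) / 0.393 ≈ −¥386 trillion.

−¥386 trillion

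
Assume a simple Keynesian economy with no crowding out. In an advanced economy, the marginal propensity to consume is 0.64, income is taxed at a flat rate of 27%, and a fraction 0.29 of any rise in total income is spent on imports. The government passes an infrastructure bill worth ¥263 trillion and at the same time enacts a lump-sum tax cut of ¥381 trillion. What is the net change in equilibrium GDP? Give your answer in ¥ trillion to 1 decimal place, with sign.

Expenditure multiplier = 1/(1 − c(1−t) + m) = 1/(1 − 0.64×0.73 + 0.29) = 1/0.8228 ≈ 1.215.
ΔG contributes k·ΔG = (+¥263 trillion) / 0.8228 ≈ +¥319.6 trillion.
ΔT of −¥381 trillion changes first-round spending by −c·ΔT = +¥243.84 trillion, contributing k·(−c·ΔT) = (+¥243.84 trillion) / 0.8228 ≈ +¥296.4 trillion.
Net ΔY = k(ΔG − c·ΔT) = (+¥506.84 trillion) / 0.8228 ≈ +¥616 trillion.

+¥616.0 trillion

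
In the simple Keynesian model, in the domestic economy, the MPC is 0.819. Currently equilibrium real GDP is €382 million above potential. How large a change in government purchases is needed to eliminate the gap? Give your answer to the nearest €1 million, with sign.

Spending multiplier = 1/(1 − MPC) = 1/(1 − 0.819) = 1/0.181 ≈ 5.525.
Need ΔY = −€382 million, so ΔG = ΔY/k = (−€382 million) × 0.181 ≈ −€69 million.
The government should cut government purchases by €69 million.

−€69 million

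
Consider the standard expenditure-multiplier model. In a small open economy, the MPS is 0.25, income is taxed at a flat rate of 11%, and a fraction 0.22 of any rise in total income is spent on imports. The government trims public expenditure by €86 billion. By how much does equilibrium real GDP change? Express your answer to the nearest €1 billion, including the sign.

MPC = 1 − MPS = 1 − 0.25 = 0.75.
Government-spending multiplier = 1/(1 − c(1−t) + m) = 1/(1 − 0.75×0.89 + 0.22) = 1/0.5525 ≈ 1.81.
ΔY = k × ΔG = (−€86 billion) / 0.5525 ≈ −€156 billion.

−€156 billion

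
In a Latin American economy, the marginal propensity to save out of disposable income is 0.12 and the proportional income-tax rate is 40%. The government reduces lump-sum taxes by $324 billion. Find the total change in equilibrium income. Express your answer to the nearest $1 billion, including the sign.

+$604 billion

MPC = 1 − MPS = 1 − 0.12 = 0.88.
A lump-sum tax change of −$324 billion shifts disposable income by +$324 billion; first-round consumption changes by −c × ΔT = −0.88 × (−$324 billion) = +$285.12 billion.
Expenditure multiplier = 1/(1 − c(1−t)) = 1/(1 − 0.88×0.6) = 1/0.472 ≈ 2.119.
The tax multiplier is −c × k ≈ −1.864, so ΔY = k × (−c·ΔT) = (+$285.12 billion) / 0.472 ≈ +$604 billion.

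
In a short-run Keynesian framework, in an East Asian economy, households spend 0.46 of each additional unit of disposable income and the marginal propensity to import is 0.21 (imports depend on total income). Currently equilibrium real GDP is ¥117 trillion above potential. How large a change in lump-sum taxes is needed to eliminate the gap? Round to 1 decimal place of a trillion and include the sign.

+¥190.8 trillion

Spending multiplier = 1/(1 − c + m) = 1/(1 − 0.46 + 0.21) = 1/0.75 ≈ 1.333.
Tax multiplier = −c·k = −0.46/0.75 ≈ −0.613. Need ΔY = −¥117 trillion, so ΔT = ΔY/(−c·k) = −(−¥117 trillion) × 0.75 / 0.46 ≈ +¥190.8 trillion.
The government should raise lump-sum taxes by ¥190.8 trillion.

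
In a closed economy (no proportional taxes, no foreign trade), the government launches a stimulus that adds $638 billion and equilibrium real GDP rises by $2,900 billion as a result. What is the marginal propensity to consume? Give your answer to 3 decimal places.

Implied spending multiplier k = ΔY/ΔG = 2,900/638 ≈ 4.5455.
Since k = 1/(1 − MPC), MPC = 1 − 1/k = 1 − ΔG/ΔY = 1 − 638/2,900 = 0.780.

0.780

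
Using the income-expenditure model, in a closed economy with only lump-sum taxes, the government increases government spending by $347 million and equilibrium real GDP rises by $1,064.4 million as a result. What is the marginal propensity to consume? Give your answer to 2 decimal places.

Implied spending multiplier k = ΔY/ΔG = 1,064.4/347 ≈ 3.0674.
Since k = 1/(1 − MPC), MPC = 1 − 1/k = 1 − ΔG/ΔY = 1 − 347/1,064.4 ≈ 0.67.

0.67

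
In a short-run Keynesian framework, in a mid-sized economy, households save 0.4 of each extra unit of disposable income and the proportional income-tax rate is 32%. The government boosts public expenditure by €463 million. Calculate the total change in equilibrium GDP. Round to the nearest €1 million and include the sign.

+€782 million

MPC = 1 − MPS = 1 − 0.4 = 0.6.
Government-spending multiplier = 1/(1 − c(1−t)) = 1/(1 − 0.6×0.68) = 1/0.592 ≈ 1.689.
ΔY = k × ΔG = (+€463 million) / 0.592 ≈ +€782 million.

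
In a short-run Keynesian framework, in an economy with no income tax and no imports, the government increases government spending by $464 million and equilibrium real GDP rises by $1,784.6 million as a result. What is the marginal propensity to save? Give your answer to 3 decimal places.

0.260

Implied spending multiplier k = ΔY/ΔG = 1,784.6/464 ≈ 3.8461.
Since k = 1/(1 − MPC), MPC = 1 − 1/k = 1 − ΔG/ΔY = 1 − 464/1,784.6 ≈ 0.740.
MPS = 1 − MPC = 0.260.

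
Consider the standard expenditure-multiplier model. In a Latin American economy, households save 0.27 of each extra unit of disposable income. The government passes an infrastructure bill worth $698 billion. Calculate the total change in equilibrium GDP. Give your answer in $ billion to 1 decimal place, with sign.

MPC = 1 − MPS = 1 − 0.27 = 0.73.
Spending multiplier = 1/(1 − MPC) = 1/(1 − 0.73) = 1/0.27 ≈ 3.704.
ΔY = k × ΔG = (+$698 billion) / 0.27 ≈ +$2,585.2 billion.

+$2,585.2 billion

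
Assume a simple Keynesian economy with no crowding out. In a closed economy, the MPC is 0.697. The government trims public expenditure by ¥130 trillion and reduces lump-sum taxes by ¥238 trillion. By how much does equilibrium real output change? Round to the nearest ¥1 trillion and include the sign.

Expenditure multiplier = 1/(1 − MPC) = 1/(1 − 0.697) = 1/0.303 ≈ 3.3.
ΔG contributes k·ΔG = (−¥130 trillion) / 0.303 ≈ −¥429 trillion.
ΔT of −¥238 trillion changes first-round spending by −c·ΔT = +¥165.886 trillion, contributing k·(−c·ΔT) = (+¥165.886 trillion) / 0.303 ≈ +¥547.5 trillion.
Net ΔY = k(ΔG − c·ΔT) = (+¥35.886 trillion) / 0.303 ≈ +¥118 trillion.

+¥118 trillion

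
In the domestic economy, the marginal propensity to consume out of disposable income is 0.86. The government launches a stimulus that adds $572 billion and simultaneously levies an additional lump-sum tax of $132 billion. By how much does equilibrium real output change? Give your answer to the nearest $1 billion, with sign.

+$3,275 billion

Expenditure multiplier = 1/(1 − MPC) = 1/(1 − 0.86) = 1/0.14 ≈ 7.143.
ΔG contributes k·ΔG = (+$572 billion) / 0.14 ≈ +$4,085.7 billion.
ΔT of +$132 billion changes first-round spending by −c·ΔT = −$113.52 billion, contributing k·(−c·ΔT) = (−$113.52 billion) / 0.14 ≈ −$810.9 billion.
Net ΔY = k(ΔG − c·ΔT) = (+$458.48 billion) / 0.14 ≈ +$3,275 billion.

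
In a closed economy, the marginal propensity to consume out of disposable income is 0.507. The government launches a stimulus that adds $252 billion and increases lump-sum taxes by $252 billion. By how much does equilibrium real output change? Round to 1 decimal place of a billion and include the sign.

+$252.0 billion

Expenditure multiplier = 1/(1 − MPC) = 1/(1 − 0.507) = 1/0.493 ≈ 2.028.
ΔG contributes k·ΔG = (+$252 billion) / 0.493 ≈ +$511.2 billion.
ΔT of +$252 billion changes first-round spending by −c·ΔT = −$127.764 billion, contributing k·(−c·ΔT) = (−$127.764 billion) / 0.493 ≈ −$259.2 billion.
With ΔG = ΔT and no other leakages, the balanced-budget multiplier is 1, so ΔY = ΔG = +$252 billion.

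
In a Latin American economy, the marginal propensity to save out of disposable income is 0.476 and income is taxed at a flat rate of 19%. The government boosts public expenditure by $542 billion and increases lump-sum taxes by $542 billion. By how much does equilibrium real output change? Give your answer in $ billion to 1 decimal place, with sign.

+$448.2 billion

MPC = 1 − MPS = 1 − 0.476 = 0.524.
Expenditure multiplier = 1/(1 − c(1−t)) = 1/(1 − 0.524×0.81) = 1/0.57556 ≈ 1.737.
ΔG contributes k·ΔG = (+$542 billion) / 0.57556 ≈ +$941.7 billion.
ΔT of +$542 billion changes first-round spending by −c·ΔT = −$284.008 billion, contributing k·(−c·ΔT) = (−$284.008 billion) / 0.57556 ≈ −$493.4 billion.
Net ΔY = k(ΔG − c·ΔT) = (+$257.992 billion) / 0.57556 ≈ +$448.2 billion.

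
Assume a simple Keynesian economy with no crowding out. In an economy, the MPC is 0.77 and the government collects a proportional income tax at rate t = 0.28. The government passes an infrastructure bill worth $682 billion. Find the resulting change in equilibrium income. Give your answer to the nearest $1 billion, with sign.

+$1,531 billion

Government-spending multiplier = 1/(1 − c(1−t)) = 1/(1 − 0.77×0.72) = 1/0.4456 ≈ 2.244.
ΔY = k × ΔG = (+$682 billion) / 0.4456 ≈ +$1,531 billion.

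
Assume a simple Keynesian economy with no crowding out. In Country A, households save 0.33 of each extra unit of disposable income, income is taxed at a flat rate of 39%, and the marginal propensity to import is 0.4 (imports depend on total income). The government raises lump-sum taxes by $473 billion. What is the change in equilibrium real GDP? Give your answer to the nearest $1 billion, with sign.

MPC = 1 − MPS = 1 − 0.33 = 0.67.
A lump-sum tax change of +$473 billion shifts disposable income by −$473 billion; first-round consumption changes by −c × ΔT = −0.67 × (+$473 billion) = −$316.91 billion.
Expenditure multiplier = 1/(1 − c(1−t) + m) = 1/(1 − 0.67×0.61 + 0.4) = 1/0.9913 ≈ 1.009.
The tax multiplier is −c × k ≈ −0.676, so ΔY = k × (−c·ΔT) = (−$316.91 billion) / 0.9913 ≈ −$320 billion.

−$320 billion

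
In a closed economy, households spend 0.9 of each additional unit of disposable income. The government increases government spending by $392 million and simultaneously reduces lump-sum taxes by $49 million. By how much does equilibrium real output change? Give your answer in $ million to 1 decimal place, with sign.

Expenditure multiplier = 1/(1 − MPC) = 1/(1 − 0.9) = 1/0.1 = 10.
ΔG contributes k·ΔG = (+$392 million) / 0.1 = +$3,920 million.
ΔT of −$49 million changes first-round spending by −c·ΔT = +$44.1 million, contributing k·(−c·ΔT) = (+$44.1 million) / 0.1 = +$441 million.
Net ΔY = k(ΔG − c·ΔT) = (+$436.1 million) / 0.1 = +$4,361 million.

+$4,361.0 million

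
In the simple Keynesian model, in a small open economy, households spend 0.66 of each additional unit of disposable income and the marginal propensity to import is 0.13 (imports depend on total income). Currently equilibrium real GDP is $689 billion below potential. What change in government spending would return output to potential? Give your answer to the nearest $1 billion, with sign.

Spending multiplier = 1/(1 − c + m) = 1/(1 − 0.66 + 0.13) = 1/0.47 ≈ 2.128.
Need ΔY = +$689 billion, so ΔG = ΔY/k = (+$689 billion) × 0.47 ≈ +$324 billion.
The government should increase government spending by $324 billion.

+$324 billion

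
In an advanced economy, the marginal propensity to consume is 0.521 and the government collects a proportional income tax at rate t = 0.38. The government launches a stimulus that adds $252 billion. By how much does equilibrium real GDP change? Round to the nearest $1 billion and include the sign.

Government-spending multiplier = 1/(1 − c(1−t)) = 1/(1 − 0.521×0.62) = 1/0.67698 ≈ 1.477.
ΔY = k × ΔG = (+$252 billion) / 0.67698 ≈ +$372 billion.

+$372 billion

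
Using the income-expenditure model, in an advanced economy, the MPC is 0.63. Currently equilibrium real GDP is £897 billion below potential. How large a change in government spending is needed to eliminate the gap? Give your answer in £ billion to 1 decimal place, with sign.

+£331.9 billion

Spending multiplier = 1/(1 − MPC) = 1/(1 − 0.63) = 1/0.37 ≈ 2.703.
Need ΔY = +£897 billion, so ΔG = ΔY/k = (+£897 billion) × 0.37 ≈ +£331.9 billion.
The government should increase government spending by £331.9 billion.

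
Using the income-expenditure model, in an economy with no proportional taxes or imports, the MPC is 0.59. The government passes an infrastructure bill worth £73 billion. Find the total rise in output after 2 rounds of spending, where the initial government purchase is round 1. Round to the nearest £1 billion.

Round 1 adds ΔG = £73 billion; each later round is MPC = 0.59 times the previous.
After 2 rounds: 73 + 43.07 = ΔG·(1 − c^2)/(1 − c) = 73 × (1 − 0.3481)/0.41 ≈ £116 billion.

£116 billion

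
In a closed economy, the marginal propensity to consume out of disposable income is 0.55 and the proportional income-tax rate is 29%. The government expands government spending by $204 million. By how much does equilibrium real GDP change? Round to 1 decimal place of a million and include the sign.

Government-spending multiplier = 1/(1 − c(1−t)) = 1/(1 − 0.55×0.71) = 1/0.6095 ≈ 1.641.
ΔY = k × ΔG = (+$204 million) / 0.6095 ≈ +$334.7 million.

+$334.7 million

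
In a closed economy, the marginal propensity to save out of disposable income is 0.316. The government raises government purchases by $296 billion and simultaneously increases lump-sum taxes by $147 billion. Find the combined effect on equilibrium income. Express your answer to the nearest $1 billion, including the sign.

+$619 billion

MPC = 1 − MPS = 1 − 0.316 = 0.684.
Expenditure multiplier = 1/(1 − MPC) = 1/(1 − 0.684) = 1/0.316 ≈ 3.165.
ΔG contributes k·ΔG = (+$296 billion) / 0.316 ≈ +$936.7 billion.
ΔT of +$147 billion changes first-round spending by −c·ΔT = −$100.548 billion, contributing k·(−c·ΔT) = (−$100.548 billion) / 0.316 ≈ −$318.2 billion.
Net ΔY = k(ΔG − c·ΔT) = (+$195.452 billion) / 0.316 ≈ +$619 billion.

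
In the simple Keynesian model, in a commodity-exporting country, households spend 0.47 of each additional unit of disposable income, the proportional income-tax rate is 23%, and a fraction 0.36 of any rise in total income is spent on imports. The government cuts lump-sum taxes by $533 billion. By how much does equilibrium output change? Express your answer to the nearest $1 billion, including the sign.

+$251 billion

A lump-sum tax change of −$533 billion shifts disposable income by +$533 billion; first-round consumption changes by −c × ΔT = −0.47 × (−$533 billion) = +$250.51 billion.
Expenditure multiplier = 1/(1 − c(1−t) + m) = 1/(1 − 0.47×0.77 + 0.36) = 1/0.9981 ≈ 1.002.
The tax multiplier is −c × k ≈ −0.471, so ΔY = k × (−c·ΔT) = (+$250.51 billion) / 0.9981 ≈ +$251 billion.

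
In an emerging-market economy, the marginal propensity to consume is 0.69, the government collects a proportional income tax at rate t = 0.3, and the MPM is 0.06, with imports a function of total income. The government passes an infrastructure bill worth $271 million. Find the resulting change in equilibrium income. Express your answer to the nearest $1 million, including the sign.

+$470 million

Spending multiplier = 1/(1 − c(1−t) + m) = 1/(1 − 0.69×0.7 + 0.06) = 1/0.577 ≈ 1.733.
ΔY = k × ΔG = (+$271 million) / 0.577 ≈ +$470 million.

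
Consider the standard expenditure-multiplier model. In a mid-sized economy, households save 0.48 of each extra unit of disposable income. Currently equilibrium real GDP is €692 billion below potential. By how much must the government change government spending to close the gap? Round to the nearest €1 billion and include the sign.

+€332 billion

MPC = 1 − MPS = 1 − 0.48 = 0.52.
Spending multiplier = 1/(1 − MPC) = 1/(1 − 0.52) = 1/0.48 ≈ 2.083.
Need ΔY = +€692 billion, so ΔG = ΔY/k = (+€692 billion) × 0.48 ≈ +€332 billion.
The government should increase government spending by €332 billion.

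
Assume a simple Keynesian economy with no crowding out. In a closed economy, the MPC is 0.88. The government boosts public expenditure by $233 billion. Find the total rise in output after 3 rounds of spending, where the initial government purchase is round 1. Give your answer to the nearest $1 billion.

Round 1 adds ΔG = $233 billion; each later round is MPC = 0.88 times the previous.
After 3 rounds: 233 + 205.04 + 180.4352 = ΔG·(1 − c^3)/(1 − c) = 233 × (1 − 0.681472)/0.12 ≈ $618 billion.

$618 billion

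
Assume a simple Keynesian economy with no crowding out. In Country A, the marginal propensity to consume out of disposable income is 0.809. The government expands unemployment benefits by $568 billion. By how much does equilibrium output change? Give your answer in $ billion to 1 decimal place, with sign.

+$2,405.8 billion

The transfer change shifts disposable income by +$568 billion, so first-round consumption changes by c·ΔTR = 0.809 × (+$568 billion) = +$459.512 billion.
Expenditure multiplier = 1/(1 − MPC) = 1/(1 − 0.809) = 1/0.191 ≈ 5.236.
The transfer multiplier is c × k ≈ 4.236, so ΔY = k × (c·ΔTR) = (+$459.512 billion) / 0.191 ≈ +$2,405.8 billion.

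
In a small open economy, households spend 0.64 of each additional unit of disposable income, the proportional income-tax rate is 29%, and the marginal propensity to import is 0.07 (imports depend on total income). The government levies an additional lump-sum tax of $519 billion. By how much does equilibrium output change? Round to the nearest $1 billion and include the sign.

A lump-sum tax change of +$519 billion shifts disposable income by −$519 billion; first-round consumption changes by −c × ΔT = −0.64 × (+$519 billion) = −$332.16 billion.
Expenditure multiplier = 1/(1 − c(1−t) + m) = 1/(1 − 0.64×0.71 + 0.07) = 1/0.6156 ≈ 1.624.
The tax multiplier is −c × k ≈ −1.04, so ΔY = k × (−c·ΔT) = (−$332.16 billion) / 0.6156 ≈ −$540 billion.

−$540 billion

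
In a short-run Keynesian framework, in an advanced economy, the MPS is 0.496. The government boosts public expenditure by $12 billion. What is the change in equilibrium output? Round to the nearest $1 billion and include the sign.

MPC = 1 − MPS = 1 − 0.496 = 0.504.
Government-spending multiplier = 1/(1 − MPC) = 1/(1 − 0.504) = 1/0.496 ≈ 2.016.
ΔY = k × ΔG = (+$12 billion) / 0.496 ≈ +$24 billion.

+$24 billion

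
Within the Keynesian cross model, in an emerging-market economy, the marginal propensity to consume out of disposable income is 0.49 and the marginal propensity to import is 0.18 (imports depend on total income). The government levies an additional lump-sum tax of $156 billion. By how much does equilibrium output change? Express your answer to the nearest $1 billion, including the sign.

A lump-sum tax change of +$156 billion shifts disposable income by −$156 billion; first-round consumption changes by −c × ΔT = −0.49 × (+$156 billion) = −$76.44 billion.
Expenditure multiplier = 1/(1 − c + m) = 1/(1 − 0.49 + 0.18) = 1/0.69 ≈ 1.449.
The tax multiplier is −c × k ≈ −0.71, so ΔY = k × (−c·ΔT) = (−$76.44 billion) / 0.69 ≈ −$111 billion.

−$111 billion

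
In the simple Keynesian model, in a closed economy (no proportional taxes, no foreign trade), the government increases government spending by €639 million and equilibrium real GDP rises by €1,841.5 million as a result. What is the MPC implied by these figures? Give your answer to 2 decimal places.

Implied spending multiplier k = ΔY/ΔG = 1,841.5/639 ≈ 2.8818.
Since k = 1/(1 − MPC), MPC = 1 − 1/k = 1 − ΔG/ΔY = 1 − 639/1,841.5 ≈ 0.65.

0.65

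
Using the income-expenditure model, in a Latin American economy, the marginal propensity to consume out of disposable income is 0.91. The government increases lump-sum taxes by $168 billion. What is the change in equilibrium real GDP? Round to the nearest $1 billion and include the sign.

−$1,699 billion

A lump-sum tax change of +$168 billion shifts disposable income by −$168 billion; first-round consumption changes by −c × ΔT = −0.91 × (+$168 billion) = −$152.88 billion.
Expenditure multiplier = 1/(1 − MPC) = 1/(1 − 0.91) = 1/0.09 ≈ 11.111.
The tax multiplier is −c × k ≈ −10.111, so ΔY = k × (−c·ΔT) = (−$152.88 billion) / 0.09 ≈ −$1,699 billion.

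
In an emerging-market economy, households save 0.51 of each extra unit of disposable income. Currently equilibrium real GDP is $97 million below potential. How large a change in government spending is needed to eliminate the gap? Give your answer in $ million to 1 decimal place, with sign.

+$49.5 million

MPC = 1 − MPS = 1 − 0.51 = 0.49.
Spending multiplier = 1/(1 − MPC) = 1/(1 − 0.49) = 1/0.51 ≈ 1.961.
Need ΔY = +$97 million, so ΔG = ΔY/k = (+$97 million) × 0.51 ≈ +$49.5 million.
The government should increase government spending by $49.5 million.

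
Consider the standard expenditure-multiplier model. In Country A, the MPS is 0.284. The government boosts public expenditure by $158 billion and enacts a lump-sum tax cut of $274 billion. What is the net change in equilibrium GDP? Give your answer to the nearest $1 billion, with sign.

MPC = 1 − MPS = 1 − 0.284 = 0.716.
Expenditure multiplier = 1/(1 − MPC) = 1/(1 − 0.716) = 1/0.284 ≈ 3.521.
ΔG contributes k·ΔG = (+$158 billion) / 0.284 ≈ +$556.3 billion.
ΔT of −$274 billion changes first-round spending by −c·ΔT = +$196.184 billion, contributing k·(−c·ΔT) = (+$196.184 billion) / 0.284 ≈ +$690.8 billion.
Net ΔY = k(ΔG − c·ΔT) = (+$354.184 billion) / 0.284 ≈ +$1,247 billion.

+$1,247 billion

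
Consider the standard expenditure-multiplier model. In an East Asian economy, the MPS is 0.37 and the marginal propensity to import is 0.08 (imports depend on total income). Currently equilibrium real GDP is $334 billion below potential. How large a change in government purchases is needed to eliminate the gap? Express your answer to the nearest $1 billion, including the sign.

MPC = 1 − MPS = 1 − 0.37 = 0.63.
Spending multiplier = 1/(1 − c + m) = 1/(1 − 0.63 + 0.08) = 1/0.45 ≈ 2.222.
Need ΔY = +$334 billion, so ΔG = ΔY/k = (+$334 billion) × 0.45 ≈ +$150 billion.
The government should increase government purchases by $150 billion.

+$150 billion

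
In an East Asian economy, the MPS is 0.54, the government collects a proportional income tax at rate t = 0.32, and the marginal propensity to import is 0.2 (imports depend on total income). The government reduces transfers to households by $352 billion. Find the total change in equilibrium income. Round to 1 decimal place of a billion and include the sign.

MPC = 1 − MPS = 1 − 0.54 = 0.46.
The transfer change shifts disposable income by −$352 billion, so first-round consumption changes by c·ΔTR = 0.46 × (−$352 billion) = −$161.92 billion.
Expenditure multiplier = 1/(1 − c(1−t) + m) = 1/(1 − 0.46×0.68 + 0.2) = 1/0.8872 ≈ 1.127.
The transfer multiplier is c × k ≈ 0.518, so ΔY = k × (c·ΔTR) = (−$161.92 billion) / 0.8872 ≈ −$182.5 billion.

−$182.5 billion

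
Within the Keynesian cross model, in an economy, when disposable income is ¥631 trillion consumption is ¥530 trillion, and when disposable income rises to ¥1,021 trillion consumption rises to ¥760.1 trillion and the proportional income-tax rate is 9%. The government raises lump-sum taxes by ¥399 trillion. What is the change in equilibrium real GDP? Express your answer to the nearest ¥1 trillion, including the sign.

−¥508 trillion

MPC = ΔC/ΔYd = (760.1 − 530)/(1,021 − 631) = 230.1/390 = 0.59.
A lump-sum tax change of +¥399 trillion shifts disposable income by −¥399 trillion; first-round consumption changes by −c × ΔT = −0.59 × (+¥399 trillion) = −¥235.41 trillion.
Expenditure multiplier = 1/(1 − c(1−t)) = 1/(1 − 0.59×0.91) = 1/0.4631 ≈ 2.159.
The tax multiplier is −c × k ≈ −1.274, so ΔY = k × (−c·ΔT) = (−¥235.41 trillion) / 0.4631 ≈ −¥508 trillion.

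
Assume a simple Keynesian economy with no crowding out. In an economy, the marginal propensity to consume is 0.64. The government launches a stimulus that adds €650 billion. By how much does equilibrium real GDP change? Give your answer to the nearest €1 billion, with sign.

Expenditure multiplier = 1/(1 − MPC) = 1/(1 − 0.64) = 1/0.36 ≈ 2.778.
ΔY = k × ΔG = (+€650 billion) / 0.36 ≈ +€1,806 billion.

+€1,806 billion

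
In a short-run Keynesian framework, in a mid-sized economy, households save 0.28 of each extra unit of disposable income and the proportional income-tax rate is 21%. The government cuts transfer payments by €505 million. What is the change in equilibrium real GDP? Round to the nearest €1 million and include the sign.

MPC = 1 − MPS = 1 − 0.28 = 0.72.
The transfer change shifts disposable income by −€505 million, so first-round consumption changes by c·ΔTR = 0.72 × (−€505 million) = −€363.6 million.
Expenditure multiplier = 1/(1 − c(1−t)) = 1/(1 − 0.72×0.79) = 1/0.4312 ≈ 2.319.
The transfer multiplier is c × k ≈ 1.67, so ΔY = k × (c·ΔTR) = (−€363.6 million) / 0.4312 ≈ −€843 million.

−€843 million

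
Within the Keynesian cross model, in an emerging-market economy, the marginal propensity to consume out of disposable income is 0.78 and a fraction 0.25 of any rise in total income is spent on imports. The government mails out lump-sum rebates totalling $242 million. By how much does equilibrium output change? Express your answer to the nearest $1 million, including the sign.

A lump-sum tax change of −$242 million shifts disposable income by +$242 million; first-round consumption changes by −c × ΔT = −0.78 × (−$242 million) = +$188.76 million.
Expenditure multiplier = 1/(1 − c + m) = 1/(1 − 0.78 + 0.25) = 1/0.47 ≈ 2.128.
The tax multiplier is −c × k ≈ −1.66, so ΔY = k × (−c·ΔT) = (+$188.76 million) / 0.47 ≈ +$402 million.

+$402 million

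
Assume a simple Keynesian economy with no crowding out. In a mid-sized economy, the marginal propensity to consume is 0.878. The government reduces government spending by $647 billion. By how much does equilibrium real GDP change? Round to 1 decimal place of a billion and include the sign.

Expenditure multiplier = 1/(1 − MPC) = 1/(1 − 0.878) = 1/0.122 ≈ 8.197.
ΔY = k × ΔG = (−$647 billion) / 0.122 ≈ −$5,303.3 billion.

−$5,303.3 billion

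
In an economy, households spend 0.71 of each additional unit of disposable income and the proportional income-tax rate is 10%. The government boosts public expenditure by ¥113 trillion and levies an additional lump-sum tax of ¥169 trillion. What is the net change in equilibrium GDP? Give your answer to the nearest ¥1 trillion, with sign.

−¥19 trillion

Expenditure multiplier = 1/(1 − c(1−t)) = 1/(1 − 0.71×0.9) = 1/0.361 ≈ 2.77.
ΔG contributes k·ΔG = (+¥113 trillion) / 0.361 ≈ +¥313 trillion.
ΔT of +¥169 trillion changes first-round spending by −c·ΔT = −¥119.99 trillion, contributing k·(−c·ΔT) = (−¥119.99 trillion) / 0.361 ≈ −¥332.4 trillion.
Net ΔY = k(ΔG − c·ΔT) = (−¥6.99 trillion) / 0.361 ≈ −¥19 trillion.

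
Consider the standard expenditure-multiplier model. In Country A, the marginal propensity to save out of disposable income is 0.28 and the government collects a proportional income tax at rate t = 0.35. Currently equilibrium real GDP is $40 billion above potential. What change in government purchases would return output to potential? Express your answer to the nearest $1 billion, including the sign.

−$21 billion

MPC = 1 − MPS = 1 − 0.28 = 0.72.
Spending multiplier = 1/(1 − c(1−t)) = 1/(1 − 0.72×0.65) = 1/0.532 ≈ 1.88.
Need ΔY = −$40 billion, so ΔG = ΔY/k = (−$40 billion) × 0.532 ≈ −$21 billion.
The government should cut government purchases by $21 billion.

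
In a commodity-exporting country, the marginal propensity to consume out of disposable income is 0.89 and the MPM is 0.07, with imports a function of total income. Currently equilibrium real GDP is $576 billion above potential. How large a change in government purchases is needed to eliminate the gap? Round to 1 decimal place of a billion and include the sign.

−$103.7 billion

Spending multiplier = 1/(1 − c + m) = 1/(1 − 0.89 + 0.07) = 1/0.18 ≈ 5.556.
Need ΔY = −$576 billion, so ΔG = ΔY/k = (−$576 billion) × 0.18 ≈ −$103.7 billion.
The government should cut government purchases by $103.7 billion.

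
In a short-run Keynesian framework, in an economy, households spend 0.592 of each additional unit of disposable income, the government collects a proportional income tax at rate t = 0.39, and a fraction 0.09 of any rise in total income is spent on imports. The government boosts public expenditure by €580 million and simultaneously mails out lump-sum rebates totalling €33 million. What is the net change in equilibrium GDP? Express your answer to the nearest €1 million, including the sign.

+€823 million

Expenditure multiplier = 1/(1 − c(1−t) + m) = 1/(1 − 0.592×0.61 + 0.09) = 1/0.72888 ≈ 1.372.
ΔG contributes k·ΔG = (+€580 million) / 0.72888 ≈ +€795.7 million.
ΔT of −€33 million changes first-round spending by −c·ΔT = +€19.536 million, contributing k·(−c·ΔT) = (+€19.536 million) / 0.72888 ≈ +€26.8 million.
Net ΔY = k(ΔG − c·ΔT) = (+€599.536 million) / 0.72888 ≈ +€823 million.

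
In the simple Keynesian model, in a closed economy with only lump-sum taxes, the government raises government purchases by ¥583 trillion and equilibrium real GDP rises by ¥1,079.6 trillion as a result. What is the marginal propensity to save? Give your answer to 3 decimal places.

0.540

Implied spending multiplier k = ΔY/ΔG = 1,079.6/583 ≈ 1.8518.
Since k = 1/(1 − MPC), MPC = 1 − 1/k = 1 − ΔG/ΔY = 1 − 583/1,079.6 ≈ 0.460.
MPS = 1 − MPC = 0.540.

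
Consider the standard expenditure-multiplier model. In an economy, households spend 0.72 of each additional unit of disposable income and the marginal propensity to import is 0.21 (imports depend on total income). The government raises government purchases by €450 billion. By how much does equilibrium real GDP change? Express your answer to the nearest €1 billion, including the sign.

Spending multiplier = 1/(1 − c + m) = 1/(1 − 0.72 + 0.21) = 1/0.49 ≈ 2.041.
ΔY = k × ΔG = (+€450 billion) / 0.49 ≈ +€918 billion.

+€918 billion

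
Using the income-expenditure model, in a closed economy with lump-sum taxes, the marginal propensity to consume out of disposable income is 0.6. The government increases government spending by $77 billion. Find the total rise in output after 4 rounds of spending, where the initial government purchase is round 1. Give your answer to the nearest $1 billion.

Round 1 adds ΔG = $77 billion; each later round is MPC = 0.6 times the previous.
After 4 rounds: 77 + 46.2 + 27.72 + 16.632 = ΔG·(1 − c^4)/(1 − c) = 77 × (1 − 0.1296)/0.4 ≈ $168 billion.

$168 billion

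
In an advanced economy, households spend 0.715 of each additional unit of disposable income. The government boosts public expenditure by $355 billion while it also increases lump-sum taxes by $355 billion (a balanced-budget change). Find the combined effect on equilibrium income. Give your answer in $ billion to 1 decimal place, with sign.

+$355.0 billion

Expenditure multiplier = 1/(1 − MPC) = 1/(1 − 0.715) = 1/0.285 ≈ 3.509.
ΔG contributes k·ΔG = (+$355 billion) / 0.285 ≈ +$1,245.6 billion.
ΔT of +$355 billion changes first-round spending by −c·ΔT = −$253.825 billion, contributing k·(−c·ΔT) = (−$253.825 billion) / 0.285 ≈ −$890.6 billion.
With ΔG = ΔT and no other leakages, the balanced-budget multiplier is 1, so ΔY = ΔG = +$355 billion.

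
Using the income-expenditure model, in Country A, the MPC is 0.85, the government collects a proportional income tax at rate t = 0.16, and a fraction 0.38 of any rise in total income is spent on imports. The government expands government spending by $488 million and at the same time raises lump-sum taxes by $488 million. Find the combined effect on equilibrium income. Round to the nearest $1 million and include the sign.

+$110 million

Expenditure multiplier = 1/(1 − c(1−t) + m) = 1/(1 − 0.85×0.84 + 0.38) = 1/0.666 ≈ 1.502.
ΔG contributes k·ΔG = (+$488 million) / 0.666 ≈ +$732.7 million.
ΔT of +$488 million changes first-round spending by −c·ΔT = −$414.8 million, contributing k·(−c·ΔT) = (−$414.8 million) / 0.666 ≈ −$622.8 million.
Net ΔY = k(ΔG − c·ΔT) = (+$73.2 million) / 0.666 ≈ +$110 million.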